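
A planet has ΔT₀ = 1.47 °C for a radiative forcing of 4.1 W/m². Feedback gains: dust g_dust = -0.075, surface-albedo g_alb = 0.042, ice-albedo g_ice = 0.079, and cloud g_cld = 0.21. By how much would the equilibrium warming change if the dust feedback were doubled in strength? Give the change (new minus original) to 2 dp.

-0.18 °C

Original: g = 0.256, ΔT = 1.47/(1−0.256) = 1.9758 °C.
With doubled dust: g' = 0.181, ΔT' = 1.47/(1−0.181) = 1.7949 °C.
Change = 1.7949 − 1.9758 = -0.18 °C.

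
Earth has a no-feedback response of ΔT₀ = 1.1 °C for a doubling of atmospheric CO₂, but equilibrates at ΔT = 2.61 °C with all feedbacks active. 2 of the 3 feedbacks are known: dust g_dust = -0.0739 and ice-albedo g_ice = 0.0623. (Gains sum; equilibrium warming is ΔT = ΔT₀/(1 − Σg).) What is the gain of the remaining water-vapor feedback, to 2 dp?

0.59

Amplification A = ΔT/ΔT₀ = 2.61/1.1 = 2.373.
Total gain g = 1 − 1/A = 1 − 1/2.373 = 0.5786.
Known gains sum to -0.0739 + 0.0623 = -0.0116.
g_wv = 0.5786 + 0.0116 = 0.59.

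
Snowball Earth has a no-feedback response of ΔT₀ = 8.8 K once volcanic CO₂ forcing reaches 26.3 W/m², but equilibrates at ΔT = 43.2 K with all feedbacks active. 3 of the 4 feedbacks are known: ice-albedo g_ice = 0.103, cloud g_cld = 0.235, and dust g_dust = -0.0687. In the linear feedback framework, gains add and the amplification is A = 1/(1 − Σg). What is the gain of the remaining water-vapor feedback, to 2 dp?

Amplification A = ΔT/ΔT₀ = 43.2/8.8 = 4.909.
Total gain g = 1 − 1/A = 1 − 1/4.909 = 0.7963.
Known gains sum to 0.103 + 0.235 − 0.0687 = 0.2693.
g_wv = 0.7963 − 0.2693 = 0.53.

0.53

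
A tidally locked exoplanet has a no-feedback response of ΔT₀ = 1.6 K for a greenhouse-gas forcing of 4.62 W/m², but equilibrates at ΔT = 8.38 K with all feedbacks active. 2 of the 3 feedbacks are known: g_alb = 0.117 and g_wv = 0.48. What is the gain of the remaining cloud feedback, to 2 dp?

Amplification A = ΔT/ΔT₀ = 8.38/1.6 = 5.237.
Total gain g = 1 − 1/A = 1 − 1/5.237 = 0.8091.
Known gains sum to 0.117 + 0.48 = 0.597.
g_cld = 0.8091 − 0.597 = 0.21.

0.21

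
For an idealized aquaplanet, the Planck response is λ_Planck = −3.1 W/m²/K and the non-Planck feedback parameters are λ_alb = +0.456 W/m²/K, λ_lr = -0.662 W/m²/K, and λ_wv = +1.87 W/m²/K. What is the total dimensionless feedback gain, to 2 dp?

0.54

Convert to gains: g_alb = 0.456/3.1 = 0.1471; g_lr = -0.662/3.1 = -0.2135; g_wv = 1.87/3.1 = 0.6032.
Total gain g = 0.5368.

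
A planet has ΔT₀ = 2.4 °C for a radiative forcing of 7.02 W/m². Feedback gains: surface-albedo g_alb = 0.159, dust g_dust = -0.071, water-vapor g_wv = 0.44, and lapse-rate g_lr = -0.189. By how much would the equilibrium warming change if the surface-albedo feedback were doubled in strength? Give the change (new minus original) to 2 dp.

1.15 °C

Original: g = 0.339, ΔT = 2.4/(1−0.339) = 3.6309 °C.
With doubled surface-albedo: g' = 0.498, ΔT' = 2.4/(1−0.498) = 4.7809 °C.
Change = 4.7809 − 3.6309 = 1.15 °C.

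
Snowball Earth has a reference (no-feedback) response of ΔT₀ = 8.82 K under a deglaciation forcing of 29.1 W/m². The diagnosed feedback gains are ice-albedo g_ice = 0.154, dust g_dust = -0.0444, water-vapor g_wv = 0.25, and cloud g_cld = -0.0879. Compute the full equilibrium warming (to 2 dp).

Total gain g = 0.154 − 0.0444 + 0.25 − 0.0879 = 0.2717.
Amplification A = 1/(1 − 0.2717) = 1.373.
ΔT = 8.82 × 1.373 = 12.11 K.

12.11 K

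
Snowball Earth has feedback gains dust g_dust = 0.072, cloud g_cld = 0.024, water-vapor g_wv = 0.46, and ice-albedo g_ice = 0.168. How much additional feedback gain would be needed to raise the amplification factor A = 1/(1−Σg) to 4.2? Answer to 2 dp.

0.04

Current total gain = 0.724.
Target gain for A = 4.2: g* = 1 − 1/4.2 = 0.7619.
Additional gain needed = 0.7619 − 0.724 = 0.04.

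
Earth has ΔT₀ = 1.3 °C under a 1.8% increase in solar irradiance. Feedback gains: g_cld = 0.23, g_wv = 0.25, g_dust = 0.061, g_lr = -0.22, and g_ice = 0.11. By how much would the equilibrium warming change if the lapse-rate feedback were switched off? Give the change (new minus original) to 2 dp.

1.44 °C

Original: g = 0.431, ΔT = 1.3/(1−0.431) = 2.2847 °C.
Without lapse-rate: g' = 0.651, ΔT' = 1.3/(1−0.651) = 3.7249 °C.
Change = 3.7249 − 2.2847 = 1.44 °C.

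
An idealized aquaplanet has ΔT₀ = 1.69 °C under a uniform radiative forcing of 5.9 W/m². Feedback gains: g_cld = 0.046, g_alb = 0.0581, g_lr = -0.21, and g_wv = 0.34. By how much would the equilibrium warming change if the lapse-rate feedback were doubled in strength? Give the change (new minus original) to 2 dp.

Original: g = 0.2341, ΔT = 1.69/(1−0.2341) = 2.2066 °C.
With doubled lapse-rate: g' = 0.0241, ΔT' = 1.69/(1−0.0241) = 1.7317 °C.
Change = 1.7317 − 2.2066 = -0.47 °C.

-0.47 °C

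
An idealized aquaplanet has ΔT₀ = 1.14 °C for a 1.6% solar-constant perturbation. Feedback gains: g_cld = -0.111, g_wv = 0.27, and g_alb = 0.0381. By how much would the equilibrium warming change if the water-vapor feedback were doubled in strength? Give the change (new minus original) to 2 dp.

Original: g = 0.1971, ΔT = 1.14/(1−0.1971) = 1.4199 °C.
With doubled water-vapor: g' = 0.4671, ΔT' = 1.14/(1−0.4671) = 2.1392 °C.
Change = 2.1392 − 1.4199 = 0.72 °C.

0.72 °C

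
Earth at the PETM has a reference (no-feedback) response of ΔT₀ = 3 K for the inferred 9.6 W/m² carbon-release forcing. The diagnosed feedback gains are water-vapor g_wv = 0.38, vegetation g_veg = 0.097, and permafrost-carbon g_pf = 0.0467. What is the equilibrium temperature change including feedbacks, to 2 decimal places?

Total gain g = 0.38 + 0.097 + 0.0467 = 0.5237.
Amplification A = 1/(1 − 0.5237) = 2.1.
ΔT = 3 × 2.1 = 6.30 K.

6.30 K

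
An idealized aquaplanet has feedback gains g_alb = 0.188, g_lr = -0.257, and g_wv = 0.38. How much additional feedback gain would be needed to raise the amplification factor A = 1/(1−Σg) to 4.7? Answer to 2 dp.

Current total gain = 0.311.
Target gain for A = 4.7: g* = 1 − 1/4.7 = 0.7872.
Additional gain needed = 0.7872 − 0.311 = 0.48.

0.48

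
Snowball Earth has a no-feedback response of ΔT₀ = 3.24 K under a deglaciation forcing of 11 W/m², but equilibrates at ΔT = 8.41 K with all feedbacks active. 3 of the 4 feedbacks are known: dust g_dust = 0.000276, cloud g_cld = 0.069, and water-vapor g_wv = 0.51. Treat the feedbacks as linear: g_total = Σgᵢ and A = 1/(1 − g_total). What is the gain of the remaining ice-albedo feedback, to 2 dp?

0.04

Amplification A = ΔT/ΔT₀ = 8.41/3.24 = 2.596.
Total gain g = 1 − 1/A = 1 − 1/2.596 = 0.6148.
Known gains sum to 0.000276 + 0.069 + 0.51 = 0.579276.
g_ice = 0.6148 − 0.579276 = 0.04.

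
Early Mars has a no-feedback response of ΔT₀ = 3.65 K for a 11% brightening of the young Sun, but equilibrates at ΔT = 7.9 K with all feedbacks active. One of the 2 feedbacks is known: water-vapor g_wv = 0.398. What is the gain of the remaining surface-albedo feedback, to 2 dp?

Amplification A = ΔT/ΔT₀ = 7.9/3.65 = 2.164.
Total gain g = 1 − 1/A = 1 − 1/2.164 = 0.5379.
The known gain is 0.398.
g_alb = 0.5379 − 0.398 = 0.14.

0.14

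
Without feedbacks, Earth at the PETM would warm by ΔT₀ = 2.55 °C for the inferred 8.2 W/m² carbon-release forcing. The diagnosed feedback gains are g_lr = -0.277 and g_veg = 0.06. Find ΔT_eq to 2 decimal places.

Total gain g = -0.277 + 0.06 = -0.217.
Amplification A = 1/(1 + 0.217) = 0.8217.
ΔT = 2.55 × 0.8217 = 2.10 °C.

2.10 °C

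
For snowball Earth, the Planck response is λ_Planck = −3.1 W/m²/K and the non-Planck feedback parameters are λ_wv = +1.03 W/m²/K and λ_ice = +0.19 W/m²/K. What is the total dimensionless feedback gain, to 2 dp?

0.39

Convert to gains: g_wv = 1.03/3.1 = 0.3323; g_ice = 0.19/3.1 = 0.06129.
Total gain g = 0.39359.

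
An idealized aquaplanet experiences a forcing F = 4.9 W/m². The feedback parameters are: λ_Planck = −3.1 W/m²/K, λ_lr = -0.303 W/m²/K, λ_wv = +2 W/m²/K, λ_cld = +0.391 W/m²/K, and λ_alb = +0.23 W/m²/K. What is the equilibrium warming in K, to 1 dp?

Net feedback parameter λ = (−3.1) + (-0.303) + (+2) + (+0.391) + (+0.23) = -0.782 W/m²/K.
ΔT = −F/λ = −4.9/(-0.782) = 6.3 K.

6.3 K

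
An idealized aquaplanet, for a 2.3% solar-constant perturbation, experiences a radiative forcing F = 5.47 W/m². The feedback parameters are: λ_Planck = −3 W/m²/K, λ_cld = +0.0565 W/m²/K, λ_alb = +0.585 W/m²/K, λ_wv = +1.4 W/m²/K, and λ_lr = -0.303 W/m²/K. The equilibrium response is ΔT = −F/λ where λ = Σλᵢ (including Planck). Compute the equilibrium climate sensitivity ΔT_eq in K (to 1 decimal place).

4.3 K

Net feedback parameter λ = (−3) + (+0.0565) + (+0.585) + (+1.4) + (-0.303) = -1.2615 W/m²/K.
ΔT = −F/λ = −5.47/(-1.2615) = 4.3 K.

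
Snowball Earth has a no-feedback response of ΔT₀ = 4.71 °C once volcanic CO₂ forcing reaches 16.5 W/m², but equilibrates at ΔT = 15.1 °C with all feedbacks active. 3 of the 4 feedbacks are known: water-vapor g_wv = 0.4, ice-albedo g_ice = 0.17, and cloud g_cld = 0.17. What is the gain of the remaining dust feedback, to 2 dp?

-0.05

Amplification A = ΔT/ΔT₀ = 15.1/4.71 = 3.206.
Total gain g = 1 − 1/A = 1 − 1/3.206 = 0.6881.
Known gains sum to 0.4 + 0.17 + 0.17 = 0.74.
g_dust = 0.6881 − 0.74 = -0.05.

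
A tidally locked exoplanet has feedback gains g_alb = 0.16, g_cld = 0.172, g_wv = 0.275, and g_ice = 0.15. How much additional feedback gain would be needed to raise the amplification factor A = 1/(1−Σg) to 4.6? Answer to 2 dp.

Current total gain = 0.757.
Target gain for A = 4.6: g* = 1 − 1/4.6 = 0.7826.
Additional gain needed = 0.7826 − 0.757 = 0.03.

0.03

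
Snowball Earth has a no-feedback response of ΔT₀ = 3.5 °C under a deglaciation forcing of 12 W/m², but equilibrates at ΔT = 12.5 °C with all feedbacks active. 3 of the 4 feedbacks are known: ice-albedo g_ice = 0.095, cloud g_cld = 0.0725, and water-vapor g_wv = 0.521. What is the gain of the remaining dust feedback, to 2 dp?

0.03

Amplification A = ΔT/ΔT₀ = 12.5/3.5 = 3.571.
Total gain g = 1 − 1/A = 1 − 1/3.571 = 0.72.
Known gains sum to 0.095 + 0.0725 + 0.521 = 0.6885.
g_dust = 0.72 − 0.6885 = 0.03.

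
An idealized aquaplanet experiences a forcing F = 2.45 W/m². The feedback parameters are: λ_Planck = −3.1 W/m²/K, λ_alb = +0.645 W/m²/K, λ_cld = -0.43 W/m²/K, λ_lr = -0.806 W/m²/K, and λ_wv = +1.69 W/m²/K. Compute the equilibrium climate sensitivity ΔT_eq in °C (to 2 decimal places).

Net feedback parameter λ = (−3.1) + (+0.645) + (-0.43) + (-0.806) + (+1.69) = -2.001 W/m²/K.
ΔT = −F/λ = −2.45/(-2.001) = 1.22 °C.

1.22 °C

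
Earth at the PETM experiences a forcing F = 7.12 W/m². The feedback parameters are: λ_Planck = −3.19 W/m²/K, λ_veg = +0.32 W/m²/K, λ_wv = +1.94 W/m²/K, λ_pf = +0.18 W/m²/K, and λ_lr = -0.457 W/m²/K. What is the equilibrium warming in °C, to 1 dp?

5.9 °C

Net feedback parameter λ = (−3.19) + (+0.32) + (+1.94) + (+0.18) + (-0.457) = -1.207 W/m²/K.
ΔT = −F/λ = −7.12/(-1.207) = 5.9 °C.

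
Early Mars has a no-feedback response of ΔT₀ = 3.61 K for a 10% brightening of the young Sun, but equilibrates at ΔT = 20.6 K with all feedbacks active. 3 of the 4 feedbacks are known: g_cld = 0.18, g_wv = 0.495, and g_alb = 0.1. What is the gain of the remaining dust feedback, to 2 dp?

Amplification A = ΔT/ΔT₀ = 20.6/3.61 = 5.706.
Total gain g = 1 − 1/A = 1 − 1/5.706 = 0.8247.
Known gains sum to 0.18 + 0.495 + 0.1 = 0.775.
g_dust = 0.8247 − 0.775 = 0.05.

0.05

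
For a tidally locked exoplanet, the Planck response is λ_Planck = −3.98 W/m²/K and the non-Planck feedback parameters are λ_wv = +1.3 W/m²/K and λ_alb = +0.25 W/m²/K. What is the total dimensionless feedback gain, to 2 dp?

0.39

Convert to gains: g_wv = 1.3/3.98 = 0.3266; g_alb = 0.25/3.98 = 0.06281.
Total gain g = 0.38941.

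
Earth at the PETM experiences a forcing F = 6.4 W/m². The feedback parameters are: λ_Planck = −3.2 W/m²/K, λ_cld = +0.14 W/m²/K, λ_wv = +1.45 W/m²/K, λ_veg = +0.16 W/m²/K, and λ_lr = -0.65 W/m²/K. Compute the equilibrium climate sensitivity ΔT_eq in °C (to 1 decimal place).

Net feedback parameter λ = (−3.2) + (+0.14) + (+1.45) + (+0.16) + (-0.65) = -2.1 W/m²/K.
ΔT = −F/λ = −6.4/(-2.1) = 3.0 °C.

3.0 °C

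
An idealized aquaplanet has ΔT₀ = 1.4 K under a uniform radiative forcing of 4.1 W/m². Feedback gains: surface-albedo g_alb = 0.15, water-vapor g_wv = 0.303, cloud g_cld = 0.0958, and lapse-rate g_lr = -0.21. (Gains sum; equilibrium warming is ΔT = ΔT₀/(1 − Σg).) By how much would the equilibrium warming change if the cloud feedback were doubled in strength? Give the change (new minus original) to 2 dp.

0.36 K

Original: g = 0.3388, ΔT = 1.4/(1−0.3388) = 2.1174 K.
With doubled cloud: g' = 0.4346, ΔT' = 1.4/(1−0.4346) = 2.4761 K.
Change = 2.4761 − 2.1174 = 0.36 K.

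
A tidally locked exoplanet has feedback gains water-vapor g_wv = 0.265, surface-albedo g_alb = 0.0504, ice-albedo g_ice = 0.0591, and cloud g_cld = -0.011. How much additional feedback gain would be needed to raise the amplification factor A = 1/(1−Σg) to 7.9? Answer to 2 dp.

0.51

Current total gain = 0.3635.
Target gain for A = 7.9: g* = 1 − 1/7.9 = 0.8734.
Additional gain needed = 0.8734 − 0.3635 = 0.51.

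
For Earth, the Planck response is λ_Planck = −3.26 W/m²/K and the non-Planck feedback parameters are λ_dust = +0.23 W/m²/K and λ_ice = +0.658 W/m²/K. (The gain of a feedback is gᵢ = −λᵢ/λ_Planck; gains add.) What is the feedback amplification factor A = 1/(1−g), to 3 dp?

1.374

Convert to gains: g_dust = 0.23/3.26 = 0.07055; g_ice = 0.658/3.26 = 0.2018.
Total gain g = 0.27235.
A = 1/(1 − 0.27235) = 1.374.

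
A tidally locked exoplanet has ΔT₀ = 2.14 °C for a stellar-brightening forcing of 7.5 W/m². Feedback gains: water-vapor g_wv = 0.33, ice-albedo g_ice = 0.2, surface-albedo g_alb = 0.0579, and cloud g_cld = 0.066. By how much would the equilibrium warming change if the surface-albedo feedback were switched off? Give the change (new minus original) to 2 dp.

-0.89 °C

Original: g = 0.6539, ΔT = 2.14/(1−0.6539) = 6.1832 °C.
Without surface-albedo: g' = 0.596, ΔT' = 2.14/(1−0.596) = 5.2970 °C.
Change = 5.2970 − 6.1832 = -0.89 °C.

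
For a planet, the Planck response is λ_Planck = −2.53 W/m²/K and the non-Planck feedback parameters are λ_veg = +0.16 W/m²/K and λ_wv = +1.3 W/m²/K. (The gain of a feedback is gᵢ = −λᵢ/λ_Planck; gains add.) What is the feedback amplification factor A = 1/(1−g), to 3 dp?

2.364

Convert to gains: g_veg = 0.16/2.53 = 0.06324; g_wv = 1.3/2.53 = 0.5138.
Total gain g = 0.57704.
A = 1/(1 − 0.57704) = 2.364.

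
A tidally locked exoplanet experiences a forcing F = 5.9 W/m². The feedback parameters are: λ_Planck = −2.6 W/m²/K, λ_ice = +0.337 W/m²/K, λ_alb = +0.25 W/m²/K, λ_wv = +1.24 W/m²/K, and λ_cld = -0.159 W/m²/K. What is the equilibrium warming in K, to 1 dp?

6.3 K

Net feedback parameter λ = (−2.6) + (+0.337) + (+0.25) + (+1.24) + (-0.159) = -0.932 W/m²/K.
ΔT = −F/λ = −5.9/(-0.932) = 6.3 K.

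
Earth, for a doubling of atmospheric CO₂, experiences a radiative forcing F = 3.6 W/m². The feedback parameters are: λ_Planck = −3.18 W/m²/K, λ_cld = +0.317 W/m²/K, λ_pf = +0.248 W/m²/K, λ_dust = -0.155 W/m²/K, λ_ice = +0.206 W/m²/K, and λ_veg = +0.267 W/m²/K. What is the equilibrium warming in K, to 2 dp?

Net feedback parameter λ = (−3.18) + (+0.317) + (+0.248) + (-0.155) + (+0.206) + (+0.267) = -2.297 W/m²/K.
ΔT = −F/λ = −3.6/(-2.297) = 1.57 K.

1.57 K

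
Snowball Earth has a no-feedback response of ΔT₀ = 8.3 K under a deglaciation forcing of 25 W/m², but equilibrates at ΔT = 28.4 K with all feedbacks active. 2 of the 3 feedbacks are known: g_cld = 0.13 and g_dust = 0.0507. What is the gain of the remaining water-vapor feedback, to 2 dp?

Amplification A = ΔT/ΔT₀ = 28.4/8.3 = 3.422.
Total gain g = 1 − 1/A = 1 − 1/3.422 = 0.7078.
Known gains sum to 0.13 + 0.0507 = 0.1807.
g_wv = 0.7078 − 0.1807 = 0.53.

0.53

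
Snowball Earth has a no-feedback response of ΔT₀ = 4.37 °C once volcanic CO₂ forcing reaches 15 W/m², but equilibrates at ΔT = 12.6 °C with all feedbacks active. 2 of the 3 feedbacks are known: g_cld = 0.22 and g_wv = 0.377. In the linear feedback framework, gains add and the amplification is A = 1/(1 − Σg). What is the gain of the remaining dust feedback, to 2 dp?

0.06

Amplification A = ΔT/ΔT₀ = 12.6/4.37 = 2.883.
Total gain g = 1 − 1/A = 1 − 1/2.883 = 0.6531.
Known gains sum to 0.22 + 0.377 = 0.597.
g_dust = 0.6531 − 0.597 = 0.06.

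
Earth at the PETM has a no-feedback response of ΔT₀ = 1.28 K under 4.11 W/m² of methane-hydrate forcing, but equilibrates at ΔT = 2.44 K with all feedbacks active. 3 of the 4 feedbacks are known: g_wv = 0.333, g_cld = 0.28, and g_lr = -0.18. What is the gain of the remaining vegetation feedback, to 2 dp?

0.04

Amplification A = ΔT/ΔT₀ = 2.44/1.28 = 1.906.
Total gain g = 1 − 1/A = 1 − 1/1.906 = 0.4753.
Known gains sum to 0.333 + 0.28 − 0.18 = 0.433.
g_veg = 0.4753 − 0.433 = 0.04.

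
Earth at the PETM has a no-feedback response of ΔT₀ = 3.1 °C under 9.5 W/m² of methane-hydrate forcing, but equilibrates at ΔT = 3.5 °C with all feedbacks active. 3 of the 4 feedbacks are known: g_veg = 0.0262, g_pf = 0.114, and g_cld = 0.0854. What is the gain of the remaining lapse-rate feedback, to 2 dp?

Amplification A = ΔT/ΔT₀ = 3.5/3.1 = 1.129.
Total gain g = 1 − 1/A = 1 − 1/1.129 = 0.1143.
Known gains sum to 0.0262 + 0.114 + 0.0854 = 0.2256.
g_lr = 0.1143 − 0.2256 = -0.11.

-0.11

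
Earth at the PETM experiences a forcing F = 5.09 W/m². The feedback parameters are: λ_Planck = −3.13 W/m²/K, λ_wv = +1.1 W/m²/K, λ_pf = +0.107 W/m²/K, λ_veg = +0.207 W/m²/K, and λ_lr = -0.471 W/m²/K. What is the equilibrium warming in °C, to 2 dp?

2.33 °C

Net feedback parameter λ = (−3.13) + (+1.1) + (+0.107) + (+0.207) + (-0.471) = -2.187 W/m²/K.
ΔT = −F/λ = −5.09/(-2.187) = 2.33 °C.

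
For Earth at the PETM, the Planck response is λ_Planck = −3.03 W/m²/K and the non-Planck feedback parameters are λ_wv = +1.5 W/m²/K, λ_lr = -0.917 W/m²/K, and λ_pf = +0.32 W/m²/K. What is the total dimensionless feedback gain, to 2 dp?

Convert to gains: g_wv = 1.5/3.03 = 0.495; g_lr = -0.917/3.03 = -0.3026; g_pf = 0.32/3.03 = 0.1056.
Total gain g = 0.298.

0.30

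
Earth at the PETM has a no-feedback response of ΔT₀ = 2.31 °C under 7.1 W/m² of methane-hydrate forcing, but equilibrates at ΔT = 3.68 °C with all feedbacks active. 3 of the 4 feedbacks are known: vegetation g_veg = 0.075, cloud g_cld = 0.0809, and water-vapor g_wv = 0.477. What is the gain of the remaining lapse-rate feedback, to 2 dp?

Amplification A = ΔT/ΔT₀ = 3.68/2.31 = 1.593.
Total gain g = 1 − 1/A = 1 − 1/1.593 = 0.3723.
Known gains sum to 0.075 + 0.0809 + 0.477 = 0.6329.
g_lr = 0.3723 − 0.6329 = -0.26.

-0.26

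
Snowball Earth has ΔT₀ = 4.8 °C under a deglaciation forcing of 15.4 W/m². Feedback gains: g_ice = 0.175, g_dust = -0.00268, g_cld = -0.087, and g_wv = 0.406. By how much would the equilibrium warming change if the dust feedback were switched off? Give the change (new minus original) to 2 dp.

Original: g = 0.49132, ΔT = 4.8/(1−0.49132) = 9.4362 °C.
Without dust: g' = 0.494, ΔT' = 4.8/(1−0.494) = 9.4862 °C.
Change = 9.4862 − 9.4362 = 0.05 °C.

0.05 °C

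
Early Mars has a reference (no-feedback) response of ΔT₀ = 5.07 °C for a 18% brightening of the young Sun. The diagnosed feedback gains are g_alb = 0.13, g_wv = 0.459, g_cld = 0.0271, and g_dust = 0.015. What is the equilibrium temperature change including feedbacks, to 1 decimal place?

Total gain g = 0.13 + 0.459 + 0.0271 + 0.015 = 0.6311.
Amplification A = 1/(1 − 0.6311) = 2.711.
ΔT = 5.07 × 2.711 = 13.7 °C.

13.7 °C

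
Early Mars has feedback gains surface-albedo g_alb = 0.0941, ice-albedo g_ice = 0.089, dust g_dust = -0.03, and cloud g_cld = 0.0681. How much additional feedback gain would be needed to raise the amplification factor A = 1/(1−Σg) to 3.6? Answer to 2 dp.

0.50

Current total gain = 0.2212.
Target gain for A = 3.6: g* = 1 − 1/3.6 = 0.7222.
Additional gain needed = 0.7222 − 0.2212 = 0.50.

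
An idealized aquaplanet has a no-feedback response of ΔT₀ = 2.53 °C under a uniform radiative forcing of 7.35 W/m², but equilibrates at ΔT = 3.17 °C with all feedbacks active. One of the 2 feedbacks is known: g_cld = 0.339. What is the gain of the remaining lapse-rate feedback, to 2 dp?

-0.14

Amplification A = ΔT/ΔT₀ = 3.17/2.53 = 1.253.
Total gain g = 1 − 1/A = 1 − 1/1.253 = 0.2019.
The known gain is 0.339.
g_lr = 0.2019 − 0.339 = -0.14.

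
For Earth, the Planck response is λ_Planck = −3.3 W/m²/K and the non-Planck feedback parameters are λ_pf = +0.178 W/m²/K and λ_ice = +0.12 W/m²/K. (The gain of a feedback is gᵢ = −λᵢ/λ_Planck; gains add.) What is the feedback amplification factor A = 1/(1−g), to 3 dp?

1.099

Convert to gains: g_pf = 0.178/3.3 = 0.05394; g_ice = 0.12/3.3 = 0.03636.
Total gain g = 0.0903.
A = 1/(1 − 0.0903) = 1.099.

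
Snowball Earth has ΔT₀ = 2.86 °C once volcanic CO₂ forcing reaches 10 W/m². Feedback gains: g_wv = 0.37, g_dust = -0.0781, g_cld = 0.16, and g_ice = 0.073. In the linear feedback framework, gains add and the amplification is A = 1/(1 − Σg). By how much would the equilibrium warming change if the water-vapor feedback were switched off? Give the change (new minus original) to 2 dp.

Original: g = 0.5249, ΔT = 2.86/(1−0.5249) = 6.0198 °C.
Without water-vapor: g' = 0.1549, ΔT' = 2.86/(1−0.1549) = 3.3842 °C.
Change = 3.3842 − 6.0198 = -2.64 °C.

-2.64 °C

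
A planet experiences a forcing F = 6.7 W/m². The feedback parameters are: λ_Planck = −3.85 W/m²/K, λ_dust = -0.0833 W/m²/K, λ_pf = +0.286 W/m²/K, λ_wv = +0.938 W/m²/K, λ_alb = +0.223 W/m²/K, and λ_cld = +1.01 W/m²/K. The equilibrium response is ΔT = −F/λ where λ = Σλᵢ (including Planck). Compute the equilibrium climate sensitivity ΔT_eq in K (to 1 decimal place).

Net feedback parameter λ = (−3.85) + (-0.0833) + (+0.286) + (+0.938) + (+0.223) + (+1.01) = -1.4763 W/m²/K.
ΔT = −F/λ = −6.7/(-1.4763) = 4.5 K.

4.5 K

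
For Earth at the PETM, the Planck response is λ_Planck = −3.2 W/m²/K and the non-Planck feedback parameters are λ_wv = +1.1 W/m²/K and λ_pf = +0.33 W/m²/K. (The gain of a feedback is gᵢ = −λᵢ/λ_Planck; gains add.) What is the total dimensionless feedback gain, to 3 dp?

0.447

Convert to gains: g_wv = 1.1/3.2 = 0.3438; g_pf = 0.33/3.2 = 0.1031.
Total gain g = 0.4469.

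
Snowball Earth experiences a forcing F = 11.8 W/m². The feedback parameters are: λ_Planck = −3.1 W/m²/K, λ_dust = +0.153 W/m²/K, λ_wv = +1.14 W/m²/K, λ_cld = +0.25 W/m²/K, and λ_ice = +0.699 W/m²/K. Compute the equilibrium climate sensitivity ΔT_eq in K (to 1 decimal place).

Net feedback parameter λ = (−3.1) + (+0.153) + (+1.14) + (+0.25) + (+0.699) = -0.858 W/m²/K.
ΔT = −F/λ = −11.8/(-0.858) = 13.8 K.

13.8 K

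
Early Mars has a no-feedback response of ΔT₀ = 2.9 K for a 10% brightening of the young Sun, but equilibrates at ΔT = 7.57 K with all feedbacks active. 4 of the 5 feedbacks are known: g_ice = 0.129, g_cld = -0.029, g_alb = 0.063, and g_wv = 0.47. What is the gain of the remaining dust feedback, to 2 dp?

Amplification A = ΔT/ΔT₀ = 7.57/2.9 = 2.61.
Total gain g = 1 − 1/A = 1 − 1/2.61 = 0.6169.
Known gains sum to 0.129 − 0.029 + 0.063 + 0.47 = 0.633.
g_dust = 0.6169 − 0.633 = -0.02.

-0.02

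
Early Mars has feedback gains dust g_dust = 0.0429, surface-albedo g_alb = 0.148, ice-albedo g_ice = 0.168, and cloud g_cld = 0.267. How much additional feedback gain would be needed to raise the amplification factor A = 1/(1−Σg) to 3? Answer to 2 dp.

0.04

Current total gain = 0.6259.
Target gain for A = 3: g* = 1 − 1/3 = 0.6667.
Additional gain needed = 0.6667 − 0.6259 = 0.04.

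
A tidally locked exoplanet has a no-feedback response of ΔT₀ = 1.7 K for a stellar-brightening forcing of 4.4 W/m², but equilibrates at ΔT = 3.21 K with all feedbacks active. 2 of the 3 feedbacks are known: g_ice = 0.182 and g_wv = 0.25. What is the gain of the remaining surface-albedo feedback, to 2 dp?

0.04

Amplification A = ΔT/ΔT₀ = 3.21/1.7 = 1.888.
Total gain g = 1 − 1/A = 1 − 1/1.888 = 0.4703.
Known gains sum to 0.182 + 0.25 = 0.432.
g_alb = 0.4703 − 0.432 = 0.04.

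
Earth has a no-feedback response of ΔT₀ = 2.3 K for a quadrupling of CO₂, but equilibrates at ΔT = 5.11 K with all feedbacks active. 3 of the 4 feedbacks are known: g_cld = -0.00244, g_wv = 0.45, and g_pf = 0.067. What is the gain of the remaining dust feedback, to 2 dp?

Amplification A = ΔT/ΔT₀ = 5.11/2.3 = 2.222.
Total gain g = 1 − 1/A = 1 − 1/2.222 = 0.55.
Known gains sum to -0.00244 + 0.45 + 0.067 = 0.51456.
g_dust = 0.55 − 0.51456 = 0.04.

0.04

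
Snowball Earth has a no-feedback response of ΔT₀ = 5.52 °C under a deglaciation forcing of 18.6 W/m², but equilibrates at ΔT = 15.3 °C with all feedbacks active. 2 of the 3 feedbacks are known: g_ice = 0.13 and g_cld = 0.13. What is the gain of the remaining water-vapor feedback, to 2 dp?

Amplification A = ΔT/ΔT₀ = 15.3/5.52 = 2.772.
Total gain g = 1 − 1/A = 1 − 1/2.772 = 0.6392.
Known gains sum to 0.13 + 0.13 = 0.26.
g_wv = 0.6392 − 0.26 = 0.38.

0.38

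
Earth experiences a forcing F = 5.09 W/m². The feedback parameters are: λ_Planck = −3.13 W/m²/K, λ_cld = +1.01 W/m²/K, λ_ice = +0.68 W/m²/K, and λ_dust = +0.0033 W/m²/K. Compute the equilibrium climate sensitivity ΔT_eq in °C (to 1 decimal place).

Net feedback parameter λ = (−3.13) + (+1.01) + (+0.68) + (+0.0033) = -1.4367 W/m²/K.
ΔT = −F/λ = −5.09/(-1.4367) = 3.5 °C.

3.5 °C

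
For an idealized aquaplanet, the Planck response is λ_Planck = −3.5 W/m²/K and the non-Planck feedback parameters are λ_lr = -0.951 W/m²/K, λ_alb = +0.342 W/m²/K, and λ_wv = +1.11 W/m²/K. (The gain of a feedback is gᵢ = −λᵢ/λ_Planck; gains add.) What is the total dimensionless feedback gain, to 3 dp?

0.143

Convert to gains: g_lr = -0.951/3.5 = -0.2717; g_alb = 0.342/3.5 = 0.09771; g_wv = 1.11/3.5 = 0.3171.
Total gain g = 0.14311.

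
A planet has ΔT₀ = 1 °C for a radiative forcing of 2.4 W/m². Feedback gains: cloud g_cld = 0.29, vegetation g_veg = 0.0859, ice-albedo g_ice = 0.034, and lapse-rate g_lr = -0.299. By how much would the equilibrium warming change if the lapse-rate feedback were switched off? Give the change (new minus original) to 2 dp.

Original: g = 0.1109, ΔT = 1/(1−0.1109) = 1.1247 °C.
Without lapse-rate: g' = 0.4099, ΔT' = 1/(1−0.4099) = 1.6946 °C.
Change = 1.6946 − 1.1247 = 0.57 °C.

0.57 °C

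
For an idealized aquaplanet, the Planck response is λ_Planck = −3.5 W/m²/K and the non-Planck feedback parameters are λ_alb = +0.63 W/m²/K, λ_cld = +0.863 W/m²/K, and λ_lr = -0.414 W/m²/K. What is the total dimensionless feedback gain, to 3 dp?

0.308

Convert to gains: g_alb = 0.63/3.5 = 0.18; g_cld = 0.863/3.5 = 0.2466; g_lr = -0.414/3.5 = -0.1183.
Total gain g = 0.3083.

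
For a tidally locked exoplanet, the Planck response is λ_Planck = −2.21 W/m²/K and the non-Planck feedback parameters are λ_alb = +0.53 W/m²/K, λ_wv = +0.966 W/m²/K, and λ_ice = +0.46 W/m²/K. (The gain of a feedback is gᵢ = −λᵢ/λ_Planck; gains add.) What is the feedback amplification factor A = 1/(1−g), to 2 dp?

8.70

Convert to gains: g_alb = 0.53/2.21 = 0.2398; g_wv = 0.966/2.21 = 0.4371; g_ice = 0.46/2.21 = 0.2081.
Total gain g = 0.885.
A = 1/(1 − 0.885) = 8.70.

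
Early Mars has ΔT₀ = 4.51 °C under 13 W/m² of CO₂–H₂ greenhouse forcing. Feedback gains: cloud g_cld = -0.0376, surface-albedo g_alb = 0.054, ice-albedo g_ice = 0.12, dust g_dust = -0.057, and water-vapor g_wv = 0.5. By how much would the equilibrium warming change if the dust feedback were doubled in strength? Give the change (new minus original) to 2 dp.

-1.28 °C

Original: g = 0.5794, ΔT = 4.51/(1−0.5794) = 10.7228 °C.
With doubled dust: g' = 0.5224, ΔT' = 4.51/(1−0.5224) = 9.4430 °C.
Change = 9.4430 − 10.7228 = -1.28 °C.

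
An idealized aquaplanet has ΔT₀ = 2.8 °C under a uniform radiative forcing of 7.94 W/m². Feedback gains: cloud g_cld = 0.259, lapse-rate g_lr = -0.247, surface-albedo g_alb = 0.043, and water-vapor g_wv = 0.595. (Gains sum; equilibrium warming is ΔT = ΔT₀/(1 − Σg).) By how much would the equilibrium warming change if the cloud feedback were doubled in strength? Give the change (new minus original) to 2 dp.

22.77 °C

Original: g = 0.65, ΔT = 2.8/(1−0.65) = 8.0000 °C.
With doubled cloud: g' = 0.909, ΔT' = 2.8/(1−0.909) = 30.7692 °C.
Change = 30.7692 − 8.0000 = 22.77 °C.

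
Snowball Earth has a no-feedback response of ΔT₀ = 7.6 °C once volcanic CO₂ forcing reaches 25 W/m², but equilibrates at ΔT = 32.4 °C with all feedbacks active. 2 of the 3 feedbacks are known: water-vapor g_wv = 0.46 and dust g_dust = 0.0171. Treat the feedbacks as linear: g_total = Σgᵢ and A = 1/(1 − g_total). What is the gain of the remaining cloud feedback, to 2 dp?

0.29

Amplification A = ΔT/ΔT₀ = 32.4/7.6 = 4.263.
Total gain g = 1 − 1/A = 1 − 1/4.263 = 0.7654.
Known gains sum to 0.46 + 0.0171 = 0.4771.
g_cld = 0.7654 − 0.4771 = 0.29.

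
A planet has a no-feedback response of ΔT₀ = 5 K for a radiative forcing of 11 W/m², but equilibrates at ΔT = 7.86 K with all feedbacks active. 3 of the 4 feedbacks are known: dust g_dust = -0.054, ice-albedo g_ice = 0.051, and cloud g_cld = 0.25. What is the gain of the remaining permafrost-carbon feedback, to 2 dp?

Amplification A = ΔT/ΔT₀ = 7.86/5 = 1.572.
Total gain g = 1 − 1/A = 1 − 1/1.572 = 0.3639.
Known gains sum to -0.054 + 0.051 + 0.25 = 0.247.
g_pf = 0.3639 − 0.247 = 0.12.

0.12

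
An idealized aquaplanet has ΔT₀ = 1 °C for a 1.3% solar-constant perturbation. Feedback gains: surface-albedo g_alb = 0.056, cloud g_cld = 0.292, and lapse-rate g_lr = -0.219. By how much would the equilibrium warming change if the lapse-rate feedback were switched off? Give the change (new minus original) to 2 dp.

Original: g = 0.129, ΔT = 1/(1−0.129) = 1.1481 °C.
Without lapse-rate: g' = 0.348, ΔT' = 1/(1−0.348) = 1.5337 °C.
Change = 1.5337 − 1.1481 = 0.39 °C.

0.39 °C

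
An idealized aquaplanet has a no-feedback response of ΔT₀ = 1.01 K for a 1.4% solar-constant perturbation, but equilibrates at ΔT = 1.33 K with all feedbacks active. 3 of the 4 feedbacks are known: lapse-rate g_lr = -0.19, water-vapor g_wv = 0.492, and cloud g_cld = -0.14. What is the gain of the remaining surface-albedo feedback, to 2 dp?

0.08

Amplification A = ΔT/ΔT₀ = 1.33/1.01 = 1.317.
Total gain g = 1 − 1/A = 1 − 1/1.317 = 0.2407.
Known gains sum to -0.19 + 0.492 − 0.14 = 0.162.
g_alb = 0.2407 − 0.162 = 0.08.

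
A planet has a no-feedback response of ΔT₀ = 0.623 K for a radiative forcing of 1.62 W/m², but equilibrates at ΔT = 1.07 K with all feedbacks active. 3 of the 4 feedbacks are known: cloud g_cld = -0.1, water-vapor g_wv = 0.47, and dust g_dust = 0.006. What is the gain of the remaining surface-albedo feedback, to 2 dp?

0.04

Amplification A = ΔT/ΔT₀ = 1.07/0.623 = 1.717.
Total gain g = 1 − 1/A = 1 − 1/1.717 = 0.4176.
Known gains sum to -0.1 + 0.47 + 0.006 = 0.376.
g_alb = 0.4176 − 0.376 = 0.04.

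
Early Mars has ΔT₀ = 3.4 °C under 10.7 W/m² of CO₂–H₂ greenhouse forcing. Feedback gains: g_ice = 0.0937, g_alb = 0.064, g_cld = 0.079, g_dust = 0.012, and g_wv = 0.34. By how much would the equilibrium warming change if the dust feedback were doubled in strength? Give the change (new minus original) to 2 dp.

0.25 °C

Original: g = 0.5887, ΔT = 3.4/(1−0.5887) = 8.2665 °C.
With doubled dust: g' = 0.6007, ΔT' = 3.4/(1−0.6007) = 8.5149 °C.
Change = 8.5149 − 8.2665 = 0.25 °C.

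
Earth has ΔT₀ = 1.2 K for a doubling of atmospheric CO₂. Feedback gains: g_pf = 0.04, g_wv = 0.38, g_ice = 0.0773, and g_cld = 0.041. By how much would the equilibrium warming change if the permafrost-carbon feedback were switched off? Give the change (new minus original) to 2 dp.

-0.21 K

Original: g = 0.5383, ΔT = 1.2/(1−0.5383) = 2.5991 K.
Without permafrost-carbon: g' = 0.4983, ΔT' = 1.2/(1−0.4983) = 2.3919 K.
Change = 2.3919 − 2.5991 = -0.21 K.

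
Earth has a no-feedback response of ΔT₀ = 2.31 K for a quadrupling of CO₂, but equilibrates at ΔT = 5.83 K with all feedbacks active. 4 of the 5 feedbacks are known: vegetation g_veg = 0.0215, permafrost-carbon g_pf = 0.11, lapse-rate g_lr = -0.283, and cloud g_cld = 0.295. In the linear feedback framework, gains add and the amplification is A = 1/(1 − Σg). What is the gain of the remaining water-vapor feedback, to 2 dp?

0.46

Amplification A = ΔT/ΔT₀ = 5.83/2.31 = 2.524.
Total gain g = 1 − 1/A = 1 − 1/2.524 = 0.6038.
Known gains sum to 0.0215 + 0.11 − 0.283 + 0.295 = 0.1435.
g_wv = 0.6038 − 0.1435 = 0.46.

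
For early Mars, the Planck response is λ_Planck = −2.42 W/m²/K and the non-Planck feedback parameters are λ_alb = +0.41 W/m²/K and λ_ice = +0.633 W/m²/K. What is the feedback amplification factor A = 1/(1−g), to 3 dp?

Convert to gains: g_alb = 0.41/2.42 = 0.1694; g_ice = 0.633/2.42 = 0.2616.
Total gain g = 0.431.
A = 1/(1 − 0.431) = 1.757.

1.757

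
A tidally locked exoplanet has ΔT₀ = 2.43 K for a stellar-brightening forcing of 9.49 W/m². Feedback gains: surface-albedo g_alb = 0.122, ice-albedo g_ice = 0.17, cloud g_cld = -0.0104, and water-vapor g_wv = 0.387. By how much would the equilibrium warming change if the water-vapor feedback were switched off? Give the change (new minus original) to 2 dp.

Original: g = 0.6686, ΔT = 2.43/(1−0.6686) = 7.3325 K.
Without water-vapor: g' = 0.2816, ΔT' = 2.43/(1−0.2816) = 3.3825 K.
Change = 3.3825 − 7.3325 = -3.95 K.

-3.95 K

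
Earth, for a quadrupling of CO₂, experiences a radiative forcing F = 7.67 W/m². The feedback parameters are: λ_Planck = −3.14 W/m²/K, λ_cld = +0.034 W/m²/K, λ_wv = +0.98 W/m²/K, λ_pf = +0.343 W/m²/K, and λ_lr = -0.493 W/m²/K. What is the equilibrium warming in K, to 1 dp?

3.4 K

Net feedback parameter λ = (−3.14) + (+0.034) + (+0.98) + (+0.343) + (-0.493) = -2.276 W/m²/K.
ΔT = −F/λ = −7.67/(-2.276) = 3.4 K.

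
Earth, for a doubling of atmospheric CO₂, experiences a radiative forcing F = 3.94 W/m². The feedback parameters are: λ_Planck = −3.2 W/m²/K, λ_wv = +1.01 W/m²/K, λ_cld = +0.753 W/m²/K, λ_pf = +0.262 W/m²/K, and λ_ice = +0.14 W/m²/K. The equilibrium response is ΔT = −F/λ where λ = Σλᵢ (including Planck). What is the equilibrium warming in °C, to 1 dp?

3.8 °C

Net feedback parameter λ = (−3.2) + (+1.01) + (+0.753) + (+0.262) + (+0.14) = -1.035 W/m²/K.
ΔT = −F/λ = −3.94/(-1.035) = 3.8 °C.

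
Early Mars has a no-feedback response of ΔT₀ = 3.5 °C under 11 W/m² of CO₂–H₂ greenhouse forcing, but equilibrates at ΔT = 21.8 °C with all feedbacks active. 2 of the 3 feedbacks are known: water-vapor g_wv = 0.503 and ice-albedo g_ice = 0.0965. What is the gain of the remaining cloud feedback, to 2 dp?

0.24

Amplification A = ΔT/ΔT₀ = 21.8/3.5 = 6.229.
Total gain g = 1 − 1/A = 1 − 1/6.229 = 0.8395.
Known gains sum to 0.503 + 0.0965 = 0.5995.
g_cld = 0.8395 − 0.5995 = 0.24.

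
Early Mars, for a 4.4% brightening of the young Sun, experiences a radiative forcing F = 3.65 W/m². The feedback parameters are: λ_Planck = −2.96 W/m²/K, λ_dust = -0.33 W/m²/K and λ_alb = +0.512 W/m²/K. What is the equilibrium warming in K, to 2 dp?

1.31 K

Net feedback parameter λ = (−2.96) + (-0.33) + (+0.512) = -2.778 W/m²/K.
ΔT = −F/λ = −3.65/(-2.778) = 1.31 K.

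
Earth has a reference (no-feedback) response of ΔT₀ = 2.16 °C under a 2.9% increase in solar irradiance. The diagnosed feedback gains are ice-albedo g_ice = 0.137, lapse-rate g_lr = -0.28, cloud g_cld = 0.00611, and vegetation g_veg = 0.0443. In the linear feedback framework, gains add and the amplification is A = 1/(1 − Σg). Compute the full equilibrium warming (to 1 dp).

Total gain g = 0.137 − 0.28 + 0.00611 + 0.0443 = -0.09259.
Amplification A = 1/(1 + 0.09259) = 0.9153.
ΔT = 2.16 × 0.9153 = 2.0 °C.

2.0 °C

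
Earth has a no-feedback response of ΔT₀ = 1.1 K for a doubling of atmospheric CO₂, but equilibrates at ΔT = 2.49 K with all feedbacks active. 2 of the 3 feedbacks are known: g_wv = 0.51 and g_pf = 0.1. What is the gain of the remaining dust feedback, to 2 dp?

Amplification A = ΔT/ΔT₀ = 2.49/1.1 = 2.264.
Total gain g = 1 − 1/A = 1 − 1/2.264 = 0.5583.
Known gains sum to 0.51 + 0.1 = 0.61.
g_dust = 0.5583 − 0.61 = -0.05.

-0.05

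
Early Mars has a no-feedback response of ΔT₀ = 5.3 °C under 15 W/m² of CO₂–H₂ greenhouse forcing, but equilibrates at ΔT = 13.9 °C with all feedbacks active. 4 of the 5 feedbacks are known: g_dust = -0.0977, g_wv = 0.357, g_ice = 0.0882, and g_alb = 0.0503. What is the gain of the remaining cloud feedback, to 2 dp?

Amplification A = ΔT/ΔT₀ = 13.9/5.3 = 2.623.
Total gain g = 1 − 1/A = 1 − 1/2.623 = 0.6188.
Known gains sum to -0.0977 + 0.357 + 0.0882 + 0.0503 = 0.3978.
g_cld = 0.6188 − 0.3978 = 0.22.

0.22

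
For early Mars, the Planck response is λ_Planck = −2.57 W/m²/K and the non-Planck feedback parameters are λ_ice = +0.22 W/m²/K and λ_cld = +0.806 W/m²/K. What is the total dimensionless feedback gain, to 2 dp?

Convert to gains: g_ice = 0.22/2.57 = 0.0856; g_cld = 0.806/2.57 = 0.3136.
Total gain g = 0.3992.

0.40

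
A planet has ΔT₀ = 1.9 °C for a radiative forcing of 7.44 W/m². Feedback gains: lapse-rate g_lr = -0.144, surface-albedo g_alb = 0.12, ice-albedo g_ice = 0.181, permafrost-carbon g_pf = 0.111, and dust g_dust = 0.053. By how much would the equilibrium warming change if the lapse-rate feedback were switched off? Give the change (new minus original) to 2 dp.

0.75 °C

Original: g = 0.321, ΔT = 1.9/(1−0.321) = 2.7982 °C.
Without lapse-rate: g' = 0.465, ΔT' = 1.9/(1−0.465) = 3.5514 °C.
Change = 3.5514 − 2.7982 = 0.75 °C.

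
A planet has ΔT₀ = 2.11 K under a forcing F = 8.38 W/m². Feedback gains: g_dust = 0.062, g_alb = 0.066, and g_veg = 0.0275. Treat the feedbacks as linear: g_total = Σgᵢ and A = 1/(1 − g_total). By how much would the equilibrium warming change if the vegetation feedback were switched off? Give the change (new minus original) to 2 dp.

-0.08 K

Original: g = 0.1555, ΔT = 2.11/(1−0.1555) = 2.4985 K.
Without vegetation: g' = 0.128, ΔT' = 2.11/(1−0.128) = 2.4197 K.
Change = 2.4197 − 2.4985 = -0.08 K.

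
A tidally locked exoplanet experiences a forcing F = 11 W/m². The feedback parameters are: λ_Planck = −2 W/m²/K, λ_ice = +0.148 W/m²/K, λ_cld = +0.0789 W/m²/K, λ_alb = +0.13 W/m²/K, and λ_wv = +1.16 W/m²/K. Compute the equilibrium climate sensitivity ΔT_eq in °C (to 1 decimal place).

22.8 °C

Net feedback parameter λ = (−2) + (+0.148) + (+0.0789) + (+0.13) + (+1.16) = -0.4831 W/m²/K.
ΔT = −F/λ = −11/(-0.4831) = 22.8 °C.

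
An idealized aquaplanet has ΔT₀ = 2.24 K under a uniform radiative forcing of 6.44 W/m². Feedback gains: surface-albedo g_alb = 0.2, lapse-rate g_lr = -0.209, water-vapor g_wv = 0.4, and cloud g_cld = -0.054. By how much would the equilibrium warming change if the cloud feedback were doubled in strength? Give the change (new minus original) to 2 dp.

Original: g = 0.337, ΔT = 2.24/(1−0.337) = 3.3786 K.
With doubled cloud: g' = 0.283, ΔT' = 2.24/(1−0.283) = 3.1241 K.
Change = 3.1241 − 3.3786 = -0.25 K.

-0.25 K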